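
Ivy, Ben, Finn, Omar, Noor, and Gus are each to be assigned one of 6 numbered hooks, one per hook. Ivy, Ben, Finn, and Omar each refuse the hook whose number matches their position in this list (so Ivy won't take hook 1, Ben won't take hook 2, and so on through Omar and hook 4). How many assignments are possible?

362

Let Aᵢ (for 1 ≤ i ≤ 4) be the placements that put person i in their forbidden hook. Any j of these fix j positions, leaving (6−j)! ways to fill the rest, and there are C(4,j) ways to pick which j.
By inclusion–exclusion, the number of valid placements is Σ_{j=0}^{4} (−1)^j C(4,j)·(6−j)!.
Computing: 720 − 480 + 144 − 24 + 2 = 362.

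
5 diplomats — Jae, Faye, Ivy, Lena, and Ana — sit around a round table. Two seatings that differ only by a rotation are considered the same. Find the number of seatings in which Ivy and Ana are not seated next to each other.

12

All circular seatings of 5 people number (4)! = 24.
Those with Ivy next to Ana: fuse the pair into one unit and seat 4 units around a circle — 2·(3)! = 12.
Subtracting, 24 − 12 = 12.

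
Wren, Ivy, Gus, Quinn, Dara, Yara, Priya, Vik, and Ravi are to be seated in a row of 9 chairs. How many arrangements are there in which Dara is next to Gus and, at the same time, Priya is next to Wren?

Treat {Dara,Gus} as one block (2 orders) and {Priya,Wren} as another (2 orders).
That leaves 7 units to arrange: 2 × 2 × 7! = 4 × 5040 = 20160.

20160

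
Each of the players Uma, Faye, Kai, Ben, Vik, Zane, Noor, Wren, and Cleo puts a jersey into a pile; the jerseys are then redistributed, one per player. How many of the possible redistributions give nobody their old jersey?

133496

Count assignments avoiding every fixed point. For any j of the 9 players fixed to their old jersey, the other 9−j can be arranged in (9−j)! ways.
By inclusion–exclusion this is Σ_{j=0}^{9} (−1)^j C(9,j)·(9−j)!.
Computing: 362880 − 362880 + 181440 − 60480 + 15120 − 3024 + 504 − 72 + 9 − 1 = 133496.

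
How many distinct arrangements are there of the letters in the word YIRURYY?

420

The 7 letters of YIRURYY have repeats: R appearing twice and Y appearing 3 times.
The number of distinct arrangements is 7!/(3!·2!) = 5040/12 = 420.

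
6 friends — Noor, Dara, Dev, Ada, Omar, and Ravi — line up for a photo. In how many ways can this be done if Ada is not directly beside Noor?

480

There are 6! = 720 arrangements in all. If Ada and Noor are adjacent, merging them into one block gives 2·(5)! = 240 arrangements.
So 720 − 240 = 480 arrangements keep them apart.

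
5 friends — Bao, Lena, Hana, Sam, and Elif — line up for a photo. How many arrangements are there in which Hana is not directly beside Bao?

72

There are 5! = 120 arrangements in all. If Hana and Bao are adjacent, merging them into one block gives 2·(4)! = 48 arrangements.
Complementary counting: 120 − 48 = 72.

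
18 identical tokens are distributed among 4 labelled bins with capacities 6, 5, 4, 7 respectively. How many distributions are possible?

Without the upper bounds there are C(21,3) = 1330 ways to split 18 among 4 bins.
Subtract solutions that violate a single cap (substitute x_i' = x_i − (cap_i+1)): x_1 ≥ 7 gives C(14,3) = 364; x_2 ≥ 6 gives C(15,3) = 455; x_3 ≥ 5 gives C(16,3) = 560; x_4 ≥ 8 gives C(13,3) = 286. Together 1665.
Add back pairs where two caps are both exceeded: 56 + 84 + 20 + 120 + 35 + 56 = 371.
Subtract triples: 1 + 0 + 0 + 0 = 1.
By inclusion–exclusion the count is 1330 − 1665 + 371 − 1 = 35.

35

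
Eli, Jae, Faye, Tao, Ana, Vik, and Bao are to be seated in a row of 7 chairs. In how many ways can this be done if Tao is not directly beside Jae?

3600

Of the 7! = 5040 arrangements, those with Tao and Jae adjacent number 2 × 6! = 1440 (treat the pair as a block with 2 internal orders).
So 5040 − 1440 = 3600 arrangements keep them apart.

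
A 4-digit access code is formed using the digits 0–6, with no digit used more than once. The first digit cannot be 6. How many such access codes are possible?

The first digit has 7−1 = 6 choices (anything except 6).
The remaining 3 digits are filled from the other 6 symbols without repetition: 6 × 5 × 4 = 120.
Total: 6 × 120 = 720.

720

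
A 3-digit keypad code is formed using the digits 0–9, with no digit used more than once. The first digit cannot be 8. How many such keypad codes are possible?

648

The first digit has 10−1 = 9 choices (anything except 8).
The remaining 2 digits are filled from the other 9 symbols without repetition: 9 × 8 = 72.
Total: 9 × 72 = 648.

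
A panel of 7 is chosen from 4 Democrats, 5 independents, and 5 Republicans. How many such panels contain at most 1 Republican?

Split by how many Republicans are chosen (0 through 1).
Sum: C(5,0)·C(9,7) + C(5,1)·C(9,6) = 36 + 420 = 456.

456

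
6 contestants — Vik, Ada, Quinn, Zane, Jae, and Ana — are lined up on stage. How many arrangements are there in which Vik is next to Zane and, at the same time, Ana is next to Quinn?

96

Treat {Vik,Zane} as one block (2 orders) and {Ana,Quinn} as another (2 orders).
That leaves 4 units to arrange: 2 × 2 × 4! = 4 × 24 = 96.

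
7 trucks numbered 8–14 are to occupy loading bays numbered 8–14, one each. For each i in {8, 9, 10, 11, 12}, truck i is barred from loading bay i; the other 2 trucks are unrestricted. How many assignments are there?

Let Aᵢ (for 8 ≤ i ≤ 12) be the placements that put truck i in its forbidden loading bay. Any j of these fix j positions, leaving (7−j)! ways to fill the rest, and there are C(5,j) ways to pick which j.
By inclusion–exclusion, the number of valid placements is Σ_{j=0}^{5} (−1)^j C(5,j)·(7−j)!.
Computing: 5040 − 3600 + 1200 − 240 + 30 − 2 = 2428.

2428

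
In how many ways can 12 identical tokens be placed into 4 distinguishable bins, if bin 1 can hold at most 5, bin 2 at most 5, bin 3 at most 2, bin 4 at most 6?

Without the upper bounds there are C(15,3) = 455 ways to split 12 among 4 bins.
Subtract solutions that violate a single cap (substitute x_i' = x_i − (cap_i+1)): x_1 ≥ 6 gives C(9,3) = 84; x_2 ≥ 6 gives C(9,3) = 84; x_3 ≥ 3 gives C(12,3) = 220; x_4 ≥ 7 gives C(8,3) = 56. Together 444.
Add back pairs where two caps are both exceeded: 1 + 20 + 0 + 20 + 0 + 10 = 51.
By inclusion–exclusion the count is 455 − 444 + 51 = 62.

62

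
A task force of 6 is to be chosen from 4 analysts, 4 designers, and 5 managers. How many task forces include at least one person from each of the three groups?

Unrestricted: C(13,6) = 1716 ways to pick any 6 of the 13.
Selections missing a whole group: no analysts → C(9,6) = 84; no designers → C(9,6) = 84; no managers → C(8,6) = 28.
Add back selections omitting two groups (i.e. drawn from a single group): C(4,6) + C(4,6) + C(5,6) = 0.
By inclusion–exclusion: 1716 − 196 + 0 = 1520.

1520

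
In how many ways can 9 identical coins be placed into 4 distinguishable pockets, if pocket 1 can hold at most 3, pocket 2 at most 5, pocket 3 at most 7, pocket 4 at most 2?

67

Ignoring the caps, the number of non-negative solutions to x_1+…+x_4 = 9 is C(12,3) = 220.
Subtract solutions that violate a single cap (substitute x_i' = x_i − (cap_i+1)): x_1 ≥ 4 gives C(8,3) = 56; x_2 ≥ 6 gives C(6,3) = 20; x_3 ≥ 8 gives C(4,3) = 4; x_4 ≥ 3 gives C(9,3) = 84. Together 164.
Add back pairs where two caps are both exceeded: 0 + 0 + 10 + 0 + 1 + 0 = 11.
By inclusion–exclusion the count is 220 − 164 + 11 = 67.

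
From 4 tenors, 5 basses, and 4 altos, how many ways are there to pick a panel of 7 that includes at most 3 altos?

1632

Split by how many altos are chosen (0 through 3).
Sum: C(4,0)·C(9,7) + C(4,1)·C(9,6) + C(4,2)·C(9,5) + C(4,3)·C(9,4) = 36 + 336 + 756 + 504 = 1632.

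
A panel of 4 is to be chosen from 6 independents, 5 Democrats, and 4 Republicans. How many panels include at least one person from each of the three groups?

Total 4-person selections from all 15: C(15,4) = 1365.
Subtract selections that omit an entire group: no independents → C(9,4) = 126; no Democrats → C(10,4) = 210; no Republicans → C(11,4) = 330.
Add back selections omitting two groups (i.e. drawn from a single group): C(6,4) + C(5,4) + C(4,4) = 21.
By inclusion–exclusion: 1365 − 666 + 21 = 720.

720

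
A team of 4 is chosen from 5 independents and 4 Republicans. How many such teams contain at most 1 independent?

21

Split by how many independents are chosen (0 through 1).
Sum: C(5,0)·C(4,4) + C(5,1)·C(4,3) = 1 + 20 = 21.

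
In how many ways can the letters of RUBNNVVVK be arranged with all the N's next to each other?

Treat the 2 copies of N as a single block. The multiset to arrange is then {NN, B, K, R, U, V, V, V}, 8 items in all.
That gives (8)!/(3!) = 6720 arrangements.

6720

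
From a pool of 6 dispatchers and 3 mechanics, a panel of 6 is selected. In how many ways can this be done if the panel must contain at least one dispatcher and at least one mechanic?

83

Total 6-person selections from all 9: C(9,6) = 84.
Selections missing a whole group: no dispatchers → C(3,6) = 0; no mechanics → C(6,6) = 1.
Both groups omitted at once is impossible, so 84 − 1 = 83.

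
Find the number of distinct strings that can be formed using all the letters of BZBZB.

10

BZBZB has 5 letters with B appearing 3 times and Z appearing twice.
The number of distinct arrangements is 5!/(3!·2!) = 120/12 = 10.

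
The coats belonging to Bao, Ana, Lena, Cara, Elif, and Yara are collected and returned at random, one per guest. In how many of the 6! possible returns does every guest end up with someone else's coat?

265

Let Aᵢ be the assignments in which guest i gets their own coat. We want the size of the complement of A₁∪…∪A_6.
By inclusion–exclusion this is Σ_{j=0}^{6} (−1)^j C(6,j)·(6−j)!.
Computing: 720 − 720 + 360 − 120 + 30 − 6 + 1 = 265.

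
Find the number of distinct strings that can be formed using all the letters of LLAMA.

The 5 letters of LLAMA have repeats: A appearing twice and L appearing twice.
So there are 5! / (2!·2!) = 30 distinguishable arrangements.

30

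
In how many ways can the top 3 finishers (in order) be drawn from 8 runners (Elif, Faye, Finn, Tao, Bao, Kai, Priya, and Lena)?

This is an ordered selection of 3 from 8: P(8,3).
That gives 8 × 7 × 6 = 336.

336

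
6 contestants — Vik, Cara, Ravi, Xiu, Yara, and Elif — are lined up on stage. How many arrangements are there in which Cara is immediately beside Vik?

240

Glue Cara and Vik into one block (2 internal orders), leaving 5 units to arrange in a row.
That gives 2 × 5! = 2 × 120 = 240.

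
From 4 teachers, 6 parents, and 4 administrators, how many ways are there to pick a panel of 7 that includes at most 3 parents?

2416

Split by how many parents are chosen (0 through 3).
Sum: C(6,0)·C(8,7) + C(6,1)·C(8,6) + C(6,2)·C(8,5) + C(6,3)·C(8,4) = 8 + 168 + 840 + 1400 = 2416.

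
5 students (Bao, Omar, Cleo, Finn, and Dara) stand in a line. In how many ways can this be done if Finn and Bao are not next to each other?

72

There are 5! = 120 arrangements in all. If Finn and Bao are adjacent, merging them into one block gives 2·(4)! = 48 arrangements.
Complementary counting: 120 − 48 = 72.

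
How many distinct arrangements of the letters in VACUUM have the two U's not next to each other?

240

Total arrangements of VACUUM: 6!/(2!) = 360.
Arrangements with the U's together: treat UU as one letter, giving (5)! = 120.
Subtracting, 360 − 120 = 240 arrangements keep the U's apart.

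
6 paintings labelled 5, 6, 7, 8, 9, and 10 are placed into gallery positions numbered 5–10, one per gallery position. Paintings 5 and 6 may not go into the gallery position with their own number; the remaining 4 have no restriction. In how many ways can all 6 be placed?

504

Let Aᵢ (for i ∈ {5, 6}) be the placements that put painting i in its forbidden gallery position. Any j of these fix j positions, leaving (6−j)! ways to fill the rest, and there are C(2,j) ways to pick which j.
By inclusion–exclusion, the number of valid placements is Σ_{j=0}^{2} (−1)^j C(2,j)·(6−j)!.
Computing: 720 − 240 + 24 = 504.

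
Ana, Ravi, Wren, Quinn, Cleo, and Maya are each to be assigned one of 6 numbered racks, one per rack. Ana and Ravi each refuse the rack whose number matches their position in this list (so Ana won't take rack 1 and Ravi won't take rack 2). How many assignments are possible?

504

Let Aᵢ (for i ∈ {1, 2}) be the placements that put person i in their forbidden rack. Any j of these fix j positions, leaving (6−j)! ways to fill the rest, and there are C(2,j) ways to pick which j.
By inclusion–exclusion, the number of valid placements is Σ_{j=0}^{2} (−1)^j C(2,j)·(6−j)!.
Computing: 720 − 240 + 24 = 504.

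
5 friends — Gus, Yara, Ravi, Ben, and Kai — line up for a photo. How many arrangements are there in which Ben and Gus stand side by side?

Place the 3 others and the Ben-Gus pair as 4 objects in a line; the pair has 2 internal arrangements.
So the count is 2·(4)! = 48.

48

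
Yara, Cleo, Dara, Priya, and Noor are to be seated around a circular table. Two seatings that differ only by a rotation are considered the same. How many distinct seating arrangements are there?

24

Around a circle, 5 distinct people have 5!/5 = (4)! = 24 rotationally distinct seatings.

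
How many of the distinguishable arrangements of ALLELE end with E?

20

With the last slot taken by E, it remains to arrange the other 5 letters (ALLLE).
Those 5 letters have L appearing 3 times, giving (5)!/(3!) = 20.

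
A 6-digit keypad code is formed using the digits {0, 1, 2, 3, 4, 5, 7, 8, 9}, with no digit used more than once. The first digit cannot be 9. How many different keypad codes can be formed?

53760

The first digit has 9−1 = 8 choices (anything except 9).
The remaining 5 digits are filled from the other 8 symbols without repetition: 8 × 7 × 6 × 5 × 4 = 6720.
Total: 8 × 6720 = 53760.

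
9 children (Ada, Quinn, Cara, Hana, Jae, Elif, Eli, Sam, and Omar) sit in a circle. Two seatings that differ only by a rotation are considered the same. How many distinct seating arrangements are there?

Seat Ada anywhere (absorbing the rotational symmetry), then permute the other 8: (8)! = 40320.

40320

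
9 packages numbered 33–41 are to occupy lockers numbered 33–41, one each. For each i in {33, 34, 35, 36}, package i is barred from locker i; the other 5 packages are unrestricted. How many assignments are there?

229080

Let Aᵢ (for 33 ≤ i ≤ 36) be the placements that put package i in its forbidden locker. Any j of these fix j positions, leaving (9−j)! ways to fill the rest, and there are C(4,j) ways to pick which j.
By inclusion–exclusion, the number of valid placements is Σ_{j=0}^{4} (−1)^j C(4,j)·(9−j)!.
Computing: 362880 − 161280 + 30240 − 2880 + 120 = 229080.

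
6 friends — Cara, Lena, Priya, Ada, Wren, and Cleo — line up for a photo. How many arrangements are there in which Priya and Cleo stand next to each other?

240

Glue Priya and Cleo into one block (2 internal orders), leaving 5 units to arrange in a row.
That gives 2 × 5! = 2 × 120 = 240.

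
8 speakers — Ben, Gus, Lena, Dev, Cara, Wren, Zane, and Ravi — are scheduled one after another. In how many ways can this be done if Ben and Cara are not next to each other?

30240

Of the 8! = 40320 arrangements, those with Ben and Cara adjacent number 2 × 7! = 10080 (treat the pair as a block with 2 internal orders).
Complementary counting: 40320 − 10080 = 30240.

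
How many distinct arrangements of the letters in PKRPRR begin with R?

Fix R in the first position and arrange the remaining 5 letters.
Those 5 letters have P appearing twice and R appearing twice, giving (5)!/(2!·2!) = 30.

30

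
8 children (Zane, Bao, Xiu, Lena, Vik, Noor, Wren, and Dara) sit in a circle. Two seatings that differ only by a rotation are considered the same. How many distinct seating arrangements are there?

5040

Seat Zane anywhere (absorbing the rotational symmetry), then permute the other 7: (7)! = 5040.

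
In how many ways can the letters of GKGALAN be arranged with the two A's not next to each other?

900

There are 7!/(2!·2!) = 1260 arrangements of GKGALAN in total.
Arrangements with the A's together: treat AA as one letter, giving (6)!/(2!) = 360.
Subtracting, 1260 − 360 = 900 arrangements keep the A's apart.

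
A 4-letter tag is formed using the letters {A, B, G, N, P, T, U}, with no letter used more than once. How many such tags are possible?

With no repetition, fill the 4 letters in order: 7 choices, then 6, down to 4.
7 × 6 × 5 × 4 = 840.

840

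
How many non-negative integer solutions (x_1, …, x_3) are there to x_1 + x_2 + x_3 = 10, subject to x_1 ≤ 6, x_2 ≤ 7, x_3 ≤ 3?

22

By stars and bars, unrestricted non-negative solutions to x_1+…+x_3 = 10 number C(10+2,2) = 66.
Subtract solutions that violate a single cap (substitute x_i' = x_i − (cap_i+1)): x_1 ≥ 7 gives C(5,2) = 10; x_2 ≥ 8 gives C(4,2) = 6; x_3 ≥ 4 gives C(8,2) = 28. Together 44.
No two caps can be exceeded simultaneously, so the pair terms are all 0.
By inclusion–exclusion the count is 66 − 44 + 0 = 22.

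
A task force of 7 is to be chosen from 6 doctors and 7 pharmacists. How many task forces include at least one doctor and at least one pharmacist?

Unrestricted: C(13,7) = 1716 ways to pick any 7 of the 13.
Subtract selections that omit an entire group: no doctors → C(7,7) = 1; no pharmacists → C(6,7) = 0.
Both groups omitted at once is impossible, so 1716 − 1 = 1715.

1715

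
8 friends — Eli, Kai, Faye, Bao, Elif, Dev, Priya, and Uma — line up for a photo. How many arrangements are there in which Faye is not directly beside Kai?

There are 8! = 40320 arrangements in all. If Faye and Kai are adjacent, merging them into one block gives 2·(7)! = 10080 arrangements.
So 40320 − 10080 = 30240 arrangements keep them apart.

30240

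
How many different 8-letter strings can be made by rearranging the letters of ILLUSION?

10080

The 8 letters of ILLUSION have repeats: I appearing twice and L appearing twice.
The number of distinct arrangements is 8!/(2!·2!) = 40320/4 = 10080.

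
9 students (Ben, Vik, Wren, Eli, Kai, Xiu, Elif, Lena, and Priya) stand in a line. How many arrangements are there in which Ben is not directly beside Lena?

Of the 9! = 362880 arrangements, those with Ben and Lena adjacent number 2 × 8! = 80640 (treat the pair as a block with 2 internal orders).
So 362880 − 80640 = 282240 arrangements keep them apart.

282240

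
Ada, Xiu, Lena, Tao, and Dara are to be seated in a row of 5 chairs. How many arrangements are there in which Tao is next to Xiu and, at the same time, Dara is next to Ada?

Treat {Tao,Xiu} as one block (2 orders) and {Dara,Ada} as another (2 orders).
That leaves 3 units to arrange: 2 × 2 × 3! = 4 × 6 = 24.

24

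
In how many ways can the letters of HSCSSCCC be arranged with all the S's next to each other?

Treat the 3 copies of S as a single block. The multiset to arrange is then {SSS, C, C, C, C, H}, 6 items in all.
That gives (6)!/(4!) = 30 arrangements.

30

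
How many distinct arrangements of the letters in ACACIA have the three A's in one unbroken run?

12

Treat the 3 copies of A as a single block. The multiset to arrange is then {AAA, C, C, I}, 4 items in all.
That gives (4)!/(2!) = 12 arrangements.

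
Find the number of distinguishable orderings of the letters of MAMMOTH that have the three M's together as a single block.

Treat the 3 copies of M as a single block. The multiset to arrange is then {MMM, A, H, O, T}, 5 items in all.
All 5 items are distinct, so there are (5)! = 120 arrangements.

120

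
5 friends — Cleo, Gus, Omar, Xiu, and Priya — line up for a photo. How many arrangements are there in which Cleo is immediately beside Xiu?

Place the 3 others and the Cleo-Xiu pair as 4 objects in a line; the pair has 2 internal arrangements.
That gives 2 × 4! = 2 × 24 = 48.

48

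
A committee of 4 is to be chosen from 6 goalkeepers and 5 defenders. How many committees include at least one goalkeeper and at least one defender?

With no constraint there are C(11,4) = 330 possible selections.
Subtract selections that omit an entire group: no goalkeepers → C(5,4) = 5; no defenders → C(6,4) = 15.
Both groups omitted at once is impossible, so 330 − 20 = 310.

310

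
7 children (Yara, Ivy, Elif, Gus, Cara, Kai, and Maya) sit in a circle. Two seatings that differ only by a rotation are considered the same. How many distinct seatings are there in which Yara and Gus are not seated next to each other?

480

Without the restriction there are (6)! = 720 seatings.
Those with Yara next to Gus: fuse the pair into one unit and seat 6 units around a circle — 2·(5)! = 240.
Subtracting, 720 − 240 = 480.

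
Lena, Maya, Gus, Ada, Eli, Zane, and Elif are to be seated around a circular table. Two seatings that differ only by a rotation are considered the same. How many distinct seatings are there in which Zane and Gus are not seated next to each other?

Without the restriction there are (6)! = 720 seatings.
Those with Zane next to Gus: fuse the pair into one unit and seat 6 units around a circle — 2·(5)! = 240.
Subtracting, 720 − 240 = 480.

480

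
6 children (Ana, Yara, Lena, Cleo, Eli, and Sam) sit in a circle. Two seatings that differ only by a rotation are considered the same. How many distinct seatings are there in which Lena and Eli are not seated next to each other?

All circular seatings of 6 people number (5)! = 120.
Those with Lena next to Eli: fuse the pair into one unit and seat 5 units around a circle — 2·(4)! = 48.
Subtracting, 120 − 48 = 72.

72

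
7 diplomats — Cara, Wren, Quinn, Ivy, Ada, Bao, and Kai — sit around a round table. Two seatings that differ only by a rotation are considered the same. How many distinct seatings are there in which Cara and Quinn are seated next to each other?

Treat {Cara, Quinn} as one unit (2 internal orders) and seat the resulting 6 units around the table: (5)! circular arrangements.
So 2 × (5)! = 2 × 120 = 240.

240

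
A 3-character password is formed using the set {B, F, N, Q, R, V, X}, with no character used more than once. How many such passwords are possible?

210

With no repetition, fill the 3 characters in order: 7 choices, then 6, down to 5.
That product is 7 × 6 × 5 = 210.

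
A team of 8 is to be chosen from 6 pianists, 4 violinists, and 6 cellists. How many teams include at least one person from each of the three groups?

12285

With no constraint there are C(16,8) = 12870 possible selections.
Selections missing a whole group: no pianists → C(10,8) = 45; no violinists → C(12,8) = 495; no cellists → C(10,8) = 45.
Add back selections omitting two groups (i.e. drawn from a single group): C(6,8) + C(4,8) + C(6,8) = 0.
By inclusion–exclusion: 12870 − 585 + 0 = 12285.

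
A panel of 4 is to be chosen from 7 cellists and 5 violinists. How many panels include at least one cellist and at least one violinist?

455

Unrestricted: C(12,4) = 495 ways to pick any 4 of the 12.
Subtract selections that omit an entire group: no cellists → C(5,4) = 5; no violinists → C(7,4) = 35.
Both groups omitted at once is impossible, so 495 − 40 = 455.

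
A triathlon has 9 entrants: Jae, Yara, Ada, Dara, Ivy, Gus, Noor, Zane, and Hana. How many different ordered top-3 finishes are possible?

504

This is an ordered selection of 3 from 9: P(9,3).
That gives 9 × 8 × 7 = 504.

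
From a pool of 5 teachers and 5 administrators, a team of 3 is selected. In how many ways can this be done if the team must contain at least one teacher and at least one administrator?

Unrestricted: C(10,3) = 120 ways to pick any 3 of the 10.
Selections missing a whole group: no teachers → C(5,3) = 10; no administrators → C(5,3) = 10.
Both groups omitted at once is impossible, so 120 − 20 = 100.

100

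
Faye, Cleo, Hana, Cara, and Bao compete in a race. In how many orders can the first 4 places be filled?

There are 5 choices for 1st place, 4 for 2nd, and so on down to 2 for position 4.
That gives 5 × 4 × 3 × 2 = 120.

120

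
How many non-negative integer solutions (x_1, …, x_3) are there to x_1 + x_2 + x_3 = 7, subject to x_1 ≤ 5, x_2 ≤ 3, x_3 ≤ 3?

13

By stars and bars, unrestricted non-negative solutions to x_1+…+x_3 = 7 number C(7+2,2) = 36.
Subtract solutions that violate a single cap (substitute x_i' = x_i − (cap_i+1)): x_1 ≥ 6 gives C(3,2) = 3; x_2 ≥ 4 gives C(5,2) = 10; x_3 ≥ 4 gives C(5,2) = 10. Together 23.
No two caps can be exceeded simultaneously, so the pair terms are all 0.
By inclusion–exclusion the count is 36 − 23 + 0 = 13.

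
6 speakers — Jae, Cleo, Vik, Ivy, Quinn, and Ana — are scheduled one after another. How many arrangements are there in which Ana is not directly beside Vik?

480

There are 6! = 720 arrangements in all. If Ana and Vik are adjacent, merging them into one block gives 2·(5)! = 240 arrangements.
So 720 − 240 = 480 arrangements keep them apart.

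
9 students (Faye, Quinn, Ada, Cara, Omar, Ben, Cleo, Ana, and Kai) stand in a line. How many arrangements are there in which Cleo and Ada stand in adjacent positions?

80640

Glue Cleo and Ada into one block (2 internal orders), leaving 8 units to arrange in a row.
So the count is 2·(8)! = 80640.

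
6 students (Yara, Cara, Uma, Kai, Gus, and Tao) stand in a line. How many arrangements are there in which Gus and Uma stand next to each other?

Treat {Gus, Uma} as a single unit. There are 5 units to order, and the pair itself can be ordered 2 ways.
So the count is 2·(5)! = 240.

240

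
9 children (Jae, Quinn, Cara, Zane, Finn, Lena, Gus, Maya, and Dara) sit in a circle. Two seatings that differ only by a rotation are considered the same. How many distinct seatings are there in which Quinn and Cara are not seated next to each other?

30240

Without the restriction there are (8)! = 40320 seatings.
Seatings with Quinn beside Cara: treat them as a block with 2 internal orders, giving 2 × (7)! = 10080.
Subtracting, 40320 − 10080 = 30240.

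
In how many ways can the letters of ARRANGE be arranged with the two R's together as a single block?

Treat the 2 copies of R as a single block. The multiset to arrange is then {RR, A, A, E, G, N}, 6 items in all.
That gives (6)!/(2!) = 360 arrangements.

360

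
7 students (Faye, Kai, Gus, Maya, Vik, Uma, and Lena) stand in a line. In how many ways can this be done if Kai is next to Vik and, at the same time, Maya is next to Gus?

480

Treat {Kai,Vik} as one block (2 orders) and {Maya,Gus} as another (2 orders).
That leaves 5 units to arrange: 2 × 2 × 5! = 4 × 120 = 480.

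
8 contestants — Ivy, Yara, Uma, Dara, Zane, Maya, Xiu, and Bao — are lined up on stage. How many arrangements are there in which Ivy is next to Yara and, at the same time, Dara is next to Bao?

Treat {Ivy,Yara} as one block (2 orders) and {Dara,Bao} as another (2 orders).
That leaves 6 units to arrange: 2 × 2 × 6! = 4 × 720 = 2880.

2880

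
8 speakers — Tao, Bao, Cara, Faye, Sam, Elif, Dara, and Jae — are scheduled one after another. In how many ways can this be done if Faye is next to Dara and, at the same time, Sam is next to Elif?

Treat {Faye,Dara} as one block (2 orders) and {Sam,Elif} as another (2 orders).
That leaves 6 units to arrange: 2 × 2 × 6! = 4 × 720 = 2880.

2880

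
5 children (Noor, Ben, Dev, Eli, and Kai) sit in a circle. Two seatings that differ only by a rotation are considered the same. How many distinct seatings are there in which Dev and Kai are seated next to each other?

12

Glue Dev and Kai into a block (2 internal orders). Seating 4 units around a circle gives (3)! arrangements.
So 2 × (3)! = 2 × 6 = 12.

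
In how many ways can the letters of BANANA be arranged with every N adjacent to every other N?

Treat the 2 copies of N as a single block. The multiset to arrange is then {NN, A, A, A, B}, 5 items in all.
That gives (5)!/(3!) = 20 arrangements.

20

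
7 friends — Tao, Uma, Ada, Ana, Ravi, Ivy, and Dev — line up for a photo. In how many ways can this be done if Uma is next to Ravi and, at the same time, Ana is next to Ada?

480

Treat {Uma,Ravi} as one block (2 orders) and {Ana,Ada} as another (2 orders).
That leaves 5 units to arrange: 2 × 2 × 5! = 4 × 120 = 480.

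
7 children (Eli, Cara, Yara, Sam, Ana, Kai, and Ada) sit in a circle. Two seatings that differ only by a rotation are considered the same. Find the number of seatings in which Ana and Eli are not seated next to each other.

480

Without the restriction there are (6)! = 720 seatings.
Seatings with Ana beside Eli: treat them as a block with 2 internal orders, giving 2 × (5)! = 240.
Subtracting, 720 − 240 = 480.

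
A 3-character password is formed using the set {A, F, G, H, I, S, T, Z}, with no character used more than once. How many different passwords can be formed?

This is a permutation of 3 out of 8: P(8,3) = 8!/5!.
That product is 8 × 7 × 6 = 336.

336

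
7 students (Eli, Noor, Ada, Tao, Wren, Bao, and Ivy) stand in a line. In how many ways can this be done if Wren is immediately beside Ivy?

1440

Glue Wren and Ivy into one block (2 internal orders), leaving 6 units to arrange in a row.
So the count is 2·(6)! = 1440.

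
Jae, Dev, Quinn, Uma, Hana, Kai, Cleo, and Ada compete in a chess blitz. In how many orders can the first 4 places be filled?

This is an ordered selection of 4 from 8: P(8,4).
That gives 8 × 7 × 6 × 5 = 1680.

1680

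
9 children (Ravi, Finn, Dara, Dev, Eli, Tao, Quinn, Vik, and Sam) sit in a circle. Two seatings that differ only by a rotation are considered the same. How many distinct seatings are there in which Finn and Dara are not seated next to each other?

30240

All circular seatings of 9 people number (8)! = 40320.
Seatings with Finn beside Dara: treat them as a block with 2 internal orders, giving 2 × (7)! = 10080.
Subtracting, 40320 − 10080 = 30240.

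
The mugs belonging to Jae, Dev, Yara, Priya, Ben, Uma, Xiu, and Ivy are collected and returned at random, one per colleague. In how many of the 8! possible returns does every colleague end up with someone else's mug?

14833

Let Aᵢ be the assignments in which colleague i gets their own mug. We want the size of the complement of A₁∪…∪A_8.
By inclusion–exclusion this is Σ_{j=0}^{8} (−1)^j C(8,j)·(8−j)!.
Computing: 40320 − 40320 + 20160 − 6720 + 1680 − 336 + 56 − 8 + 1 = 14833.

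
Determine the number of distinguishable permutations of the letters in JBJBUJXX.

1680

Letter multiplicities in JBJBUJXX: B×2, J×3, U×1, X×2.
The number of distinct arrangements is 8!/(3!·2!·2!) = 40320/24 = 1680.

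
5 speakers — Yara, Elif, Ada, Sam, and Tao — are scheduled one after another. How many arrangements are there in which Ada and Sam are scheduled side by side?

48

Treat {Ada, Sam} as a single unit. There are 4 units to order, and the pair itself can be ordered 2 ways.
So the count is 2·(4)! = 48.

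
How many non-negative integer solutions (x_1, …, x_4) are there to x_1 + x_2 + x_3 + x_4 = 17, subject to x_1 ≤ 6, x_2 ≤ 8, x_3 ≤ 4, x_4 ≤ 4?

54

By stars and bars, unrestricted non-negative solutions to x_1+…+x_4 = 17 number C(17+3,3) = 1140.
Subtract solutions that violate a single cap (substitute x_i' = x_i − (cap_i+1)): x_1 ≥ 7 gives C(13,3) = 286; x_2 ≥ 9 gives C(11,3) = 165; x_3 ≥ 5 gives C(15,3) = 455; x_4 ≥ 5 gives C(15,3) = 455. Together 1361.
Add back pairs where two caps are both exceeded: 4 + 56 + 56 + 20 + 20 + 120 = 276.
Subtract triples: 0 + 0 + 1 + 0 = 1.
By inclusion–exclusion the count is 1140 − 1361 + 276 − 1 = 54.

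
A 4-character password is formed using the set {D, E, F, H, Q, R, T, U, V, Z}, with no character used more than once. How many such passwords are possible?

5040

This is a permutation of 4 out of 10: P(10,4) = 10!/6!.
10 × 9 × 8 × 7 = 5040.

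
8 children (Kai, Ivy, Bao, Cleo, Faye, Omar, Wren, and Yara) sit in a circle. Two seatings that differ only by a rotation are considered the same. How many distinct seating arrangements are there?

5040

Seat Kai anywhere (absorbing the rotational symmetry), then permute the other 7: (7)! = 5040.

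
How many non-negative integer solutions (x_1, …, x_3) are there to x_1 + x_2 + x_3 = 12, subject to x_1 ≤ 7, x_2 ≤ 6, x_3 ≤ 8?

45

Without the upper bounds there are C(14,2) = 91 ways to split 12 among 3 variables.
Subtract solutions that violate a single cap (substitute x_i' = x_i − (cap_i+1)): x_1 ≥ 8 gives C(6,2) = 15; x_2 ≥ 7 gives C(7,2) = 21; x_3 ≥ 9 gives C(5,2) = 10. Together 46.
No two caps can be exceeded simultaneously, so the pair terms are all 0.
By inclusion–exclusion the count is 91 − 46 + 0 = 45.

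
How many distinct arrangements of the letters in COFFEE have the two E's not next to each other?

120

There are 6!/(2!·2!) = 180 arrangements of COFFEE in total.
If the two E's are adjacent, glue them into one block, leaving 5 items to arrange: (5)!/(2!) = 60 ways.
Hence 180 − 60 = 120.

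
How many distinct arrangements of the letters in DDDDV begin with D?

4

With the first slot taken by D, it remains to arrange the other 4 letters (DDDV).
Those 4 letters have D appearing 3 times, giving (4)!/(3!) = 4.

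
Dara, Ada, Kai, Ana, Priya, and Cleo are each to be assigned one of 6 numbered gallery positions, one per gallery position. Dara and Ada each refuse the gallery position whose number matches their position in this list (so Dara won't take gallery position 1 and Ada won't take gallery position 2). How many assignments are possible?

504

Let Aᵢ (for i ∈ {1, 2}) be the placements that put person i in their forbidden gallery position. Any j of these fix j positions, leaving (6−j)! ways to fill the rest, and there are C(2,j) ways to pick which j.
By inclusion–exclusion, the number of valid placements is Σ_{j=0}^{2} (−1)^j C(2,j)·(6−j)!.
Computing: 720 − 240 + 24 = 504.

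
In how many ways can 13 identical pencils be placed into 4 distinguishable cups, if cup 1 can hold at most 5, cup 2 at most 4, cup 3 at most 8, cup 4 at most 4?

115

Ignoring the caps, the number of non-negative solutions to x_1+…+x_4 = 13 is C(16,3) = 560.
Subtract solutions that violate a single cap (substitute x_i' = x_i − (cap_i+1)): x_1 ≥ 6 gives C(10,3) = 120; x_2 ≥ 5 gives C(11,3) = 165; x_3 ≥ 9 gives C(7,3) = 35; x_4 ≥ 5 gives C(11,3) = 165. Together 485.
Add back pairs where two caps are both exceeded: 10 + 0 + 10 + 0 + 20 + 0 = 40.
By inclusion–exclusion the count is 560 − 485 + 40 = 115.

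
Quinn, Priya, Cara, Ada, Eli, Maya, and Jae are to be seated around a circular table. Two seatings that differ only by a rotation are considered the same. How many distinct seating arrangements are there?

720

Seat Quinn anywhere (absorbing the rotational symmetry), then permute the other 6: (6)! = 720.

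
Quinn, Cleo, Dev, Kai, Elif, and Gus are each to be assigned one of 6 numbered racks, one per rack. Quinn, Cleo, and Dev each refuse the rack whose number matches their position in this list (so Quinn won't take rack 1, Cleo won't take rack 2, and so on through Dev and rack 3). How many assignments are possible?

426

Let Aᵢ (for i ∈ {1, 2, 3}) be the placements that put person i in their forbidden rack. Any j of these fix j positions, leaving (6−j)! ways to fill the rest, and there are C(3,j) ways to pick which j.
By inclusion–exclusion, the number of valid placements is Σ_{j=0}^{3} (−1)^j C(3,j)·(6−j)!.
Computing: 720 − 360 + 72 − 6 = 426.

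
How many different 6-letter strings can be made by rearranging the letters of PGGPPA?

60

Letter multiplicities in PGGPPA: A×1, G×2, P×3.
Dividing 6! = 720 by 3!·2! = 12 for the repeated letters gives 60.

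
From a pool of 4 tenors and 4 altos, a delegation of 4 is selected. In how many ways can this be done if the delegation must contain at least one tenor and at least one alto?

Unrestricted: C(8,4) = 70 ways to pick any 4 of the 8.
Subtract selections that omit an entire group: no tenors → C(4,4) = 1; no altos → C(4,4) = 1.
Both groups omitted at once is impossible, so 70 − 2 = 68.

68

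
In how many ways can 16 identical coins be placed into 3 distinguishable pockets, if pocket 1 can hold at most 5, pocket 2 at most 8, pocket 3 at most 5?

6

Without the upper bounds there are C(18,2) = 153 ways to split 16 among 3 pockets.
Subtract solutions that violate a single cap (substitute x_i' = x_i − (cap_i+1)): x_1 ≥ 6 gives C(12,2) = 66; x_2 ≥ 9 gives C(9,2) = 36; x_3 ≥ 6 gives C(12,2) = 66. Together 168.
Add back pairs where two caps are both exceeded: 3 + 15 + 3 = 21.
By inclusion–exclusion the count is 153 − 168 + 21 = 6.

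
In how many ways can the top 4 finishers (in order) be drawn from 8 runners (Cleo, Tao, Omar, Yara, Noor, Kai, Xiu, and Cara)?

1680

There are 8 choices for 1st place, 7 for 2nd, and so on down to 5 for position 4.
That gives 8 × 7 × 6 × 5 = 1680.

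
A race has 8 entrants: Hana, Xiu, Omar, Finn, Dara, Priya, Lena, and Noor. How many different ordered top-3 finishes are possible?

336

This is an ordered selection of 3 from 8: P(8,3).
That gives 8 × 7 × 6 = 336.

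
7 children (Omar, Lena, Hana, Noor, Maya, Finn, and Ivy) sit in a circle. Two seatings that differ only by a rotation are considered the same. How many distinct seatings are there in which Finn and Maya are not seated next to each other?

Without the restriction there are (6)! = 720 seatings.
Seatings with Finn beside Maya: treat them as a block with 2 internal orders, giving 2 × (5)! = 240.
Subtracting, 720 − 240 = 480.

480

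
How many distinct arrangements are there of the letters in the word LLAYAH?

180

Letter multiplicities in LLAYAH: A×2, H×1, L×2, Y×1.
Dividing 6! = 720 by 2!·2! = 4 for the repeated letters gives 180.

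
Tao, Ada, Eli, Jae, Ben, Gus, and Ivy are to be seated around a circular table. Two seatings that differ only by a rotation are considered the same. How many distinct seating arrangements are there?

Seat Tao anywhere (absorbing the rotational symmetry), then permute the other 6: (6)! = 720.

720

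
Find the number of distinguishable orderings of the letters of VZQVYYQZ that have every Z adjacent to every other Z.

630

Treat the 2 copies of Z as a single block. The multiset to arrange is then {ZZ, Q, Q, V, V, Y, Y}, 7 items in all.
That gives (7)!/(2!·2!·2!) = 630 arrangements.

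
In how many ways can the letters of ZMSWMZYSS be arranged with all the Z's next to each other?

3360

Treat the 2 copies of Z as a single block. The multiset to arrange is then {ZZ, M, M, S, S, S, W, Y}, 8 items in all.
That gives (8)!/(3!·2!) = 3360 arrangements.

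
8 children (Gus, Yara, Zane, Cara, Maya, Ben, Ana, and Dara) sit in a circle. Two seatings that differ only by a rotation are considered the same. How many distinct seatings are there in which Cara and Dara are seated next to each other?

1440

Glue Cara and Dara into a block (2 internal orders). Seating 7 units around a circle gives (6)! arrangements.
So 2 × (6)! = 2 × 720 = 1440.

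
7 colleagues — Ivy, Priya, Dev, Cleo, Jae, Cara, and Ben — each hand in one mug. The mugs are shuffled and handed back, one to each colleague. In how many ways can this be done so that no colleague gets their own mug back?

Let Aᵢ be the assignments in which colleague i gets their own mug. We want the size of the complement of A₁∪…∪A_7.
By inclusion–exclusion this is Σ_{j=0}^{7} (−1)^j C(7,j)·(7−j)!.
Computing: 5040 − 5040 + 2520 − 840 + 210 − 42 + 7 − 1 = 1854.

1854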